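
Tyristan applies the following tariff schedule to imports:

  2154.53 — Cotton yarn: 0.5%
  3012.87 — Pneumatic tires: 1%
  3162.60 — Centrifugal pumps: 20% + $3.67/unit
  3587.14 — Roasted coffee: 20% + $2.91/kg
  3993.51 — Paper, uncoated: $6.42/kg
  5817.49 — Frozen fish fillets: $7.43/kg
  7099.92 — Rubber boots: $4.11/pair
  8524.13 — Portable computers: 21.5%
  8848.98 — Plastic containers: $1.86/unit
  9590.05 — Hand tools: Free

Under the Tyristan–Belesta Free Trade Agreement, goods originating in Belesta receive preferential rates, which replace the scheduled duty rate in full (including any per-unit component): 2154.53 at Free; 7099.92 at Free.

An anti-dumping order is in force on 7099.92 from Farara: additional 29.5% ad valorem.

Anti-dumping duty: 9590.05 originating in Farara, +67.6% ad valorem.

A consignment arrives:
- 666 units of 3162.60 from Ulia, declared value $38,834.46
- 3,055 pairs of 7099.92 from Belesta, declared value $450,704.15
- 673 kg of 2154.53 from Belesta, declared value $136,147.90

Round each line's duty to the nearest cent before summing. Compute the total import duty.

Line 1 (3162.60, Ulia, 666 units, $38,834.46):
Base rate for 3162.60 is 20% + $3.67/unit.
Duty = $38,834.46 × 20% + 666 × $3.67 = $10,211.11.
Line 2 (7099.92, Belesta, 3,055 pairs, $450,704.15):
Base rate for 7099.92 is $4.11/pair.
Origin Belesta qualifies under the Tyristan–Belesta agreement and 7099.92 is covered: preferential rate Free applies instead.
The additional-duty order on 7099.92 targets Farara, not Belesta; it does not apply.
Duty = $450,704.15 × 0% = $0.00.
Line 3 (2154.53, Belesta, 673 kg, $136,147.90):
Base rate for 2154.53 is 0.5%.
Origin Belesta qualifies under the Tyristan–Belesta agreement and 2154.53 is covered: preferential rate Free applies instead.
Duty = $136,147.90 × 0% = $0.00.
Total = $10,211.11 + $0.00 + $0.00 = $10,211.11.

$10,211.11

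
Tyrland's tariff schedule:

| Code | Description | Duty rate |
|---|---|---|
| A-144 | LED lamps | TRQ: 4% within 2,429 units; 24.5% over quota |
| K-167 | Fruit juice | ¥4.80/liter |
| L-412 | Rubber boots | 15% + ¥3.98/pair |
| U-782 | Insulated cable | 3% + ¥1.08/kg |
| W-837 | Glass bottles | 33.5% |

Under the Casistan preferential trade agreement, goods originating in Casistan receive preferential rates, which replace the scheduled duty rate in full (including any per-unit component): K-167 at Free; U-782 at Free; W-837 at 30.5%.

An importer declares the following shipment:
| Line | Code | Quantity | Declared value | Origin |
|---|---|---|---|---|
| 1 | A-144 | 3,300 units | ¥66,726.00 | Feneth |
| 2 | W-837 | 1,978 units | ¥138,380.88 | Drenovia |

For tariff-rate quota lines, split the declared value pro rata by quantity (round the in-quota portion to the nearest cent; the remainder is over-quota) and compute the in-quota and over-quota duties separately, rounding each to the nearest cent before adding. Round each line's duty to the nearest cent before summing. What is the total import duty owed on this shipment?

¥52,637.02

Line 1 (A-144, Feneth, 3,300 units, ¥66,726.00):
Code A-144 is under a tariff-rate quota (threshold 2,429 units). In-quota: 2,429 units at 4%; over-quota: 871 units at 24.5%.
Pro-rata value split: in-quota = ¥66,726.00 × 2,429/3,300 = ¥49,114.38; over-quota = ¥66,726.00 − ¥49,114.38 = ¥17,611.62.
In-quota duty = ¥49,114.38 × 4% = ¥1,964.58. Over-quota duty = ¥17,611.62 × 24.5% = ¥4,314.85.
Line duty = ¥1,964.58 + ¥4,314.85 = ¥6,279.43.
Line 2 (W-837, Drenovia, 1,978 units, ¥138,380.88):
Base rate for W-837 is 33.5%.
W-837 has an FTA preferential rate, but origin Drenovia is not Casistan; base rate stands.
Duty = ¥138,380.88 × 33.5% = ¥46,357.59.
Total = ¥6,279.43 + ¥46,357.59 = ¥52,637.02.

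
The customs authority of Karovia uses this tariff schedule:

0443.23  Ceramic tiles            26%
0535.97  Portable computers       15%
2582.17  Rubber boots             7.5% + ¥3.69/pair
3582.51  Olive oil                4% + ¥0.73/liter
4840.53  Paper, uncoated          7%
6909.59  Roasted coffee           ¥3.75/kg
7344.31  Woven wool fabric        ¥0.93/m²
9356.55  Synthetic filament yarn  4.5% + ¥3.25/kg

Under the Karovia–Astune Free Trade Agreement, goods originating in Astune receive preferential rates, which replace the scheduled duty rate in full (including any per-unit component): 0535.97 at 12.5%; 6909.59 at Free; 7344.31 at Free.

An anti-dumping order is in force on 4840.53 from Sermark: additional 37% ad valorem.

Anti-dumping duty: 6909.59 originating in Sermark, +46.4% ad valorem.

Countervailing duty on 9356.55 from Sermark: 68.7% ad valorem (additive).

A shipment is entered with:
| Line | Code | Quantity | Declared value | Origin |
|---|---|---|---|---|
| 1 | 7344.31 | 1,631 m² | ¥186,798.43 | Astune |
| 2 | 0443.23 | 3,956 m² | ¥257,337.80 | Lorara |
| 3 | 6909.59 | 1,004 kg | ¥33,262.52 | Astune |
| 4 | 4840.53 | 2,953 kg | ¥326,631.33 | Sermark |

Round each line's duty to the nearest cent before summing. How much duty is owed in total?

¥210,625.62

Line 1 (7344.31, Astune, 1,631 m², ¥186,798.43):
Base rate for 7344.31 is ¥0.93/m².
Origin Astune qualifies under the Karovia–Astune agreement and 7344.31 is covered: preferential rate Free applies instead.
Duty = ¥186,798.43 × 0% = ¥0.00.
Line 2 (0443.23, Lorara, 3,956 m², ¥257,337.80):
Base rate for 0443.23 is 26%.
Duty = ¥257,337.80 × 26% = ¥66,907.83.
Line 3 (6909.59, Astune, 1,004 kg, ¥33,262.52):
Base rate for 6909.59 is ¥3.75/kg.
Origin Astune qualifies under the Karovia–Astune agreement and 6909.59 is covered: preferential rate Free applies instead.
The additional-duty order on 6909.59 targets Sermark, not Astune; it does not apply.
Duty = ¥33,262.52 × 0% = ¥0.00.
Line 4 (4840.53, Sermark, 2,953 kg, ¥326,631.33):
Base rate for 4840.53 is 7%.
Additional duty on 4840.53 from Sermark: +37%. Applied ad valorem rate: 7% + 37% = 44%.
Duty = ¥326,631.33 × 44% = ¥143,717.79.
Total = ¥0.00 + ¥66,907.83 + ¥0.00 + ¥143,717.79 = ¥210,625.62.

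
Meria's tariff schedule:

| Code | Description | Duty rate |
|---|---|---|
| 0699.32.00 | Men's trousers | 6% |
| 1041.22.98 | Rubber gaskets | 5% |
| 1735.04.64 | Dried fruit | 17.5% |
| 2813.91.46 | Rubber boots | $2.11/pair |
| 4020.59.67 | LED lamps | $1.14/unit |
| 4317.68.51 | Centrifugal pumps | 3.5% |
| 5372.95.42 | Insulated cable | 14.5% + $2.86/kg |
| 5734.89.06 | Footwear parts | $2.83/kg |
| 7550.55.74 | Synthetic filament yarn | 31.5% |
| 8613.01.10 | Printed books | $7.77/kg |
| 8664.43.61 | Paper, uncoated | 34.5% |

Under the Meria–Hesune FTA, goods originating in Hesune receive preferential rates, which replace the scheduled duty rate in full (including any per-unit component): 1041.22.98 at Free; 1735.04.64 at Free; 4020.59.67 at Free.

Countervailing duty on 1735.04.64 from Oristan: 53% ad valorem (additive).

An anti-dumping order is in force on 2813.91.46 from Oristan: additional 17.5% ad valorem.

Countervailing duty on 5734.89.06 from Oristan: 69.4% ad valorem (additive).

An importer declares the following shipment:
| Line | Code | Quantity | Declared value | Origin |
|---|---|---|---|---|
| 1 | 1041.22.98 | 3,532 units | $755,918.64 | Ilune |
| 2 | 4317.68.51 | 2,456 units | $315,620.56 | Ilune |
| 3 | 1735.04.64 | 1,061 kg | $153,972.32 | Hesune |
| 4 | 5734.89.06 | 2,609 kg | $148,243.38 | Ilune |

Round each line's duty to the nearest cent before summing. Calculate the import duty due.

Line 1 (1041.22.98, Ilune, 3,532 units, $755,918.64):
Base rate for 1041.22.98 is 5%.
1041.22.98 has an FTA preferential rate, but origin Ilune is not Hesune; base rate stands.
Duty = $755,918.64 × 5% = $37,795.93.
Line 2 (4317.68.51, Ilune, 2,456 units, $315,620.56):
Base rate for 4317.68.51 is 3.5%.
Duty = $315,620.56 × 3.5% = $11,046.72.
Line 3 (1735.04.64, Hesune, 1,061 kg, $153,972.32):
Base rate for 1735.04.64 is 17.5%.
Origin Hesune qualifies under the Meria–Hesune agreement and 1735.04.64 is covered: preferential rate Free applies instead.
The additional-duty order on 1735.04.64 targets Oristan, not Hesune; it does not apply.
Duty = $153,972.32 × 0% = $0.00.
Line 4 (5734.89.06, Ilune, 2,609 kg, $148,243.38):
Base rate for 5734.89.06 is $2.83/kg.
The additional-duty order on 5734.89.06 targets Oristan, not Ilune; it does not apply.
Duty = 2,609 × $2.83 = $7,383.47.
Total = $37,795.93 + $11,046.72 + $0.00 + $7,383.47 = $56,226.12.

$56,226.12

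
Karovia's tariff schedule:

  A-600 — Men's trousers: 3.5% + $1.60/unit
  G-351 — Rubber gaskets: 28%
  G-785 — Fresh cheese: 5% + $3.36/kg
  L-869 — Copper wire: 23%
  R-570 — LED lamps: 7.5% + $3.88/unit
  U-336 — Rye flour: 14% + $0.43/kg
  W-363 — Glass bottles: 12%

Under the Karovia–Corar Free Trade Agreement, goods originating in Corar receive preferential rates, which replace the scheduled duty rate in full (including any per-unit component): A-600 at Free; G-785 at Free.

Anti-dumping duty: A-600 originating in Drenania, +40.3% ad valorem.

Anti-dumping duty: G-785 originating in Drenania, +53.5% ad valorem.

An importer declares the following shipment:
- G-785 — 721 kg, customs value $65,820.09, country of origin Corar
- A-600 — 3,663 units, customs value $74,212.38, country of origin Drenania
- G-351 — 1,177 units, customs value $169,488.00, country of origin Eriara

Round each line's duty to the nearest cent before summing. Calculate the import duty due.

Line 1 (G-785, Corar, 721 kg, $65,820.09):
Base rate for G-785 is 5% + $3.36/kg.
Origin Corar qualifies under the Karovia–Corar agreement and G-785 is covered: preferential rate Free applies instead.
The additional-duty order on G-785 targets Drenania, not Corar; it does not apply.
Duty = $65,820.09 × 0% = $0.00.
Line 2 (A-600, Drenania, 3,663 units, $74,212.38):
Base rate for A-600 is 3.5% + $1.60/unit.
A-600 has an FTA preferential rate, but origin Drenania is not Corar; base rate stands.
Additional duty on A-600 from Drenania: +40.3%. Applied ad valorem rate: 3.5% + 40.3% = 43.8%.
Duty = $74,212.38 × 43.8% + 3,663 × $1.60 = $38,365.82.
Line 3 (G-351, Eriara, 1,177 units, $169,488.00):
Base rate for G-351 is 28%.
Duty = $169,488.00 × 28% = $47,456.64.
Total = $0.00 + $38,365.82 + $47,456.64 = $85,822.46.

$85,822.46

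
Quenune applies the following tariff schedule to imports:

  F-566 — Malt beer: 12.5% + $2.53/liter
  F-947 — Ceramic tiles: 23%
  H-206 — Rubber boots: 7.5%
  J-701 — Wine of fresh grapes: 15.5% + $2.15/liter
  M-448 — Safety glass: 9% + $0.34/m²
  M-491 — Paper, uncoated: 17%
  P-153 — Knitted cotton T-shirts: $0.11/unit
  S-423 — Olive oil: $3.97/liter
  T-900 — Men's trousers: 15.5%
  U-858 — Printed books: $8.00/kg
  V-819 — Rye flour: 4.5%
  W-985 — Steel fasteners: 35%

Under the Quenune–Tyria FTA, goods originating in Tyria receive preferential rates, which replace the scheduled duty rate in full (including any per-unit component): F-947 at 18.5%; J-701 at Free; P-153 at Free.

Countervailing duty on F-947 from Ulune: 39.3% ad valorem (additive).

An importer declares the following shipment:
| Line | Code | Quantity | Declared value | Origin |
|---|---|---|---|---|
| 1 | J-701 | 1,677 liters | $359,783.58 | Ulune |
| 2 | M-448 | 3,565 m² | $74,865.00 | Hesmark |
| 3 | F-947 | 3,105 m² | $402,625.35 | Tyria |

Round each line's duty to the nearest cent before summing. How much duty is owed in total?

Line 1 (J-701, Ulune, 1,677 liters, $359,783.58):
Base rate for J-701 is 15.5% + $2.15/liter.
J-701 has an FTA preferential rate, but origin Ulune is not Tyria; base rate stands.
Duty = $359,783.58 × 15.5% + 1,677 × $2.15 = $59,372.00.
Line 2 (M-448, Hesmark, 3,565 m², $74,865.00):
Base rate for M-448 is 9% + $0.34/m².
Duty = $74,865.00 × 9% + 3,565 × $0.34 = $7,949.95.
Line 3 (F-947, Tyria, 3,105 m², $402,625.35):
Base rate for F-947 is 23%.
Origin Tyria qualifies under the Quenune–Tyria agreement and F-947 is covered: preferential rate 18.5% applies instead.
The additional-duty order on F-947 targets Ulune, not Tyria; it does not apply.
Duty = $402,625.35 × 18.5% = $74,485.69.
Total = $59,372.00 + $7,949.95 + $74,485.69 = $141,807.64.

$141,807.64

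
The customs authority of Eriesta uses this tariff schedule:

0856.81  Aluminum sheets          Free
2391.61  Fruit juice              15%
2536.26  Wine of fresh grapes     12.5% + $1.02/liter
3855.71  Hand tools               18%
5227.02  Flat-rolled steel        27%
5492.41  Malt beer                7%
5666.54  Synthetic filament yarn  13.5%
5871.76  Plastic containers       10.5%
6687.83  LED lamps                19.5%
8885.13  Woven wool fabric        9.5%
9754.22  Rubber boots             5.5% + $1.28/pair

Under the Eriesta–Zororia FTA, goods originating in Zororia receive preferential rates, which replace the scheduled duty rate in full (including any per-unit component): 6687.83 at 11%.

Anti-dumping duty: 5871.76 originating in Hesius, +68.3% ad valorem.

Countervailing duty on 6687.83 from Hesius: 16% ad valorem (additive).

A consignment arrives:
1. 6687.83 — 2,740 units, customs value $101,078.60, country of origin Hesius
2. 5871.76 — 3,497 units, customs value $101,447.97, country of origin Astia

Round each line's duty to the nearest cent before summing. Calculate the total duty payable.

Line 1 (6687.83, Hesius, 2,740 units, $101,078.60):
Base rate for 6687.83 is 19.5%.
6687.83 has an FTA preferential rate, but origin Hesius is not Zororia; base rate stands.
Additional duty on 6687.83 from Hesius: +16%. Applied ad valorem rate: 19.5% + 16% = 35.5%.
Duty = $101,078.60 × 35.5% = $35,882.90.
Line 2 (5871.76, Astia, 3,497 units, $101,447.97):
Base rate for 5871.76 is 10.5%.
The additional-duty order on 5871.76 targets Hesius, not Astia; it does not apply.
Duty = $101,447.97 × 10.5% = $10,652.04.
Total = $35,882.90 + $10,652.04 = $46,534.94.

$46,534.94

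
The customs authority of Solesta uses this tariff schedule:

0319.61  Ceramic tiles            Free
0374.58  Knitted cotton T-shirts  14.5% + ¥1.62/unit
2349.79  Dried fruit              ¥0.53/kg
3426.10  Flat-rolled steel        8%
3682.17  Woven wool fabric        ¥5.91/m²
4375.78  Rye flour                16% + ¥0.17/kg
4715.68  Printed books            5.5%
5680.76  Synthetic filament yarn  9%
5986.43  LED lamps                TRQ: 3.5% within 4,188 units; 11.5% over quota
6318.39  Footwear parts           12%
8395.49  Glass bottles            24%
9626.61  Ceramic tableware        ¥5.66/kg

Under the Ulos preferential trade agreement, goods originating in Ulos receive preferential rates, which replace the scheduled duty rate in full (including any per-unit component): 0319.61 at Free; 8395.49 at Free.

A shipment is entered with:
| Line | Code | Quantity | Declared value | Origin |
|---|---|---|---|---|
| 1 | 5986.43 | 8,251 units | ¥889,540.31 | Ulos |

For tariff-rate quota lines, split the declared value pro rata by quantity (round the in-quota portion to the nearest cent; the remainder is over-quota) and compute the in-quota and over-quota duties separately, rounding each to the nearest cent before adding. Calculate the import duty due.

Line 1 (5986.43, Ulos, 8,251 units, ¥889,540.31):
Code 5986.43 is under a tariff-rate quota (threshold 4,188 units). In-quota: 4,188 units at 3.5%; over-quota: 4,063 units at 11.5%.
Pro-rata value split: in-quota = ¥889,540.31 × 4,188/8,251 = ¥451,508.28; over-quota = ¥889,540.31 − ¥451,508.28 = ¥438,032.03.
In-quota duty = ¥451,508.28 × 3.5% = ¥15,802.79. Over-quota duty = ¥438,032.03 × 11.5% = ¥50,373.68.
Line duty = ¥15,802.79 + ¥50,373.68 = ¥66,176.47.

¥66,176.47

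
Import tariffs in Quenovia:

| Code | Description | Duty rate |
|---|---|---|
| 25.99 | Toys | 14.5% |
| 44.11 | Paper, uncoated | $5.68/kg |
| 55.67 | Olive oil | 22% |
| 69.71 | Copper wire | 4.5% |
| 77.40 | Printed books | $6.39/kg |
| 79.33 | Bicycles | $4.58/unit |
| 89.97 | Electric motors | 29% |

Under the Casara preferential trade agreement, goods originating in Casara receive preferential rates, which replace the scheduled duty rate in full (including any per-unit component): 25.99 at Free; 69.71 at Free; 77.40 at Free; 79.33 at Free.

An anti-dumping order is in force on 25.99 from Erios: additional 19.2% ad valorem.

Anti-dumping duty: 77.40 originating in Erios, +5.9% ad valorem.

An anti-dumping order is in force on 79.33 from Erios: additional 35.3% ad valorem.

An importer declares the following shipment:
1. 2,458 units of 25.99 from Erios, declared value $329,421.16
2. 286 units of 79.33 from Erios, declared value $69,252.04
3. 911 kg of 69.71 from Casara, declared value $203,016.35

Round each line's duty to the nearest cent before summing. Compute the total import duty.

Line 1 (25.99, Erios, 2,458 units, $329,421.16):
Base rate for 25.99 is 14.5%.
25.99 has an FTA preferential rate, but origin Erios is not Casara; base rate stands.
Additional duty on 25.99 from Erios: +19.2%. Applied ad valorem rate: 14.5% + 19.2% = 33.7%.
Duty = $329,421.16 × 33.7% = $111,014.93.
Line 2 (79.33, Erios, 286 units, $69,252.04):
Base rate for 79.33 is $4.58/unit.
79.33 has an FTA preferential rate, but origin Erios is not Casara; base rate stands.
Additional duty on 79.33 from Erios: +35.3% ad valorem. Applied ad valorem rate = 35.3%.
Duty = $69,252.04 × 35.3% + 286 × $4.58 = $25,755.85.
Line 3 (69.71, Casara, 911 kg, $203,016.35):
Base rate for 69.71 is 4.5%.
Origin Casara qualifies under the Quenovia–Casara agreement and 69.71 is covered: preferential rate Free applies instead.
Duty = $203,016.35 × 0% = $0.00.
Total = $111,014.93 + $25,755.85 + $0.00 = $136,770.78.

$136,770.78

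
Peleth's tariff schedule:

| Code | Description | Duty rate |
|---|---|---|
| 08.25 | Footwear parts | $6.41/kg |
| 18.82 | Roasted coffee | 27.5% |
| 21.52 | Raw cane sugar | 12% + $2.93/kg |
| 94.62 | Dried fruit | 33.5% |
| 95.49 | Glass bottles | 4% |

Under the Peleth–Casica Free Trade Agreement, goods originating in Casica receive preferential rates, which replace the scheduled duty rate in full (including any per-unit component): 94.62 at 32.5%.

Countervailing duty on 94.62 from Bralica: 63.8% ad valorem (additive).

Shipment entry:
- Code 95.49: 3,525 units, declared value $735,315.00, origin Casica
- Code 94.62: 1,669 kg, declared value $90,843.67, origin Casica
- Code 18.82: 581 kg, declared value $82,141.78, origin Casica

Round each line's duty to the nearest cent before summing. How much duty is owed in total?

$81,525.78

Line 1 (95.49, Casica, 3,525 units, $735,315.00):
Base rate for 95.49 is 4%.
Origin Casica is the FTA partner but 95.49 is not on the preference list; base rate stands.
Duty = $735,315.00 × 4% = $29,412.60.
Line 2 (94.62, Casica, 1,669 kg, $90,843.67):
Base rate for 94.62 is 33.5%.
Origin Casica qualifies under the Peleth–Casica agreement and 94.62 is covered: preferential rate 32.5% applies instead.
The additional-duty order on 94.62 targets Bralica, not Casica; it does not apply.
Duty = $90,843.67 × 32.5% = $29,524.19.
Line 3 (18.82, Casica, 581 kg, $82,141.78):
Base rate for 18.82 is 27.5%.
Origin Casica is the FTA partner but 18.82 is not on the preference list; base rate stands.
Duty = $82,141.78 × 27.5% = $22,588.99.
Total = $29,412.60 + $29,524.19 + $22,588.99 = $81,525.78.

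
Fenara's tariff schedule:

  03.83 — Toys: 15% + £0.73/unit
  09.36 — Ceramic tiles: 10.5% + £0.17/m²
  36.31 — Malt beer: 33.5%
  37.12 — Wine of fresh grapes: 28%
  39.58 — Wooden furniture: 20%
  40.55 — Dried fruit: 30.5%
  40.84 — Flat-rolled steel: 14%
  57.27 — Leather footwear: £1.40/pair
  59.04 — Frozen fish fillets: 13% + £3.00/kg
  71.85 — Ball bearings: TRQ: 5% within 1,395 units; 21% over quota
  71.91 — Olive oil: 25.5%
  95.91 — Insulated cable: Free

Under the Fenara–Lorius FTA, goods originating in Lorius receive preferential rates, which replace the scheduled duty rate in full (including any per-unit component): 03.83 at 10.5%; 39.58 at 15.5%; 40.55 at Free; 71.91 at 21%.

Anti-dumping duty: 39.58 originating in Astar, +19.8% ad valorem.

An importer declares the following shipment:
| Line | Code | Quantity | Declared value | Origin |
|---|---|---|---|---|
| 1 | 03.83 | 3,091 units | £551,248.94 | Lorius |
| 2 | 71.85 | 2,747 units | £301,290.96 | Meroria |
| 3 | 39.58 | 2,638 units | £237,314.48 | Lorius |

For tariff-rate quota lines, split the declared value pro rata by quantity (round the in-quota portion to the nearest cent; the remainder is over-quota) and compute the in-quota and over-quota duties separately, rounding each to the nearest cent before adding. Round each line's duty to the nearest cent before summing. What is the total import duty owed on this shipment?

£133,455.41

Line 1 (03.83, Lorius, 3,091 units, £551,248.94):
Base rate for 03.83 is 15% + £0.73/unit.
Origin Lorius qualifies under the Fenara–Lorius agreement and 03.83 is covered: preferential rate 10.5% applies instead.
Duty = £551,248.94 × 10.5% = £57,881.14.
Line 2 (71.85, Meroria, 2,747 units, £301,290.96):
Code 71.85 is under a tariff-rate quota (threshold 1,395 units). In-quota: 1,395 units at 5%; over-quota: 1,352 units at 21%.
Pro-rata value split: in-quota = £301,290.96 × 1,395/2,747 = £153,003.60; over-quota = £301,290.96 − £153,003.60 = £148,287.36.
In-quota duty = £153,003.60 × 5% = £7,650.18. Over-quota duty = £148,287.36 × 21% = £31,140.35.
Line duty = £7,650.18 + £31,140.35 = £38,790.53.
Line 3 (39.58, Lorius, 2,638 units, £237,314.48):
Base rate for 39.58 is 20%.
Origin Lorius qualifies under the Fenara–Lorius agreement and 39.58 is covered: preferential rate 15.5% applies instead.
The additional-duty order on 39.58 targets Astar, not Lorius; it does not apply.
Duty = £237,314.48 × 15.5% = £36,783.74.
Total = £57,881.14 + £38,790.53 + £36,783.74 = £133,455.41.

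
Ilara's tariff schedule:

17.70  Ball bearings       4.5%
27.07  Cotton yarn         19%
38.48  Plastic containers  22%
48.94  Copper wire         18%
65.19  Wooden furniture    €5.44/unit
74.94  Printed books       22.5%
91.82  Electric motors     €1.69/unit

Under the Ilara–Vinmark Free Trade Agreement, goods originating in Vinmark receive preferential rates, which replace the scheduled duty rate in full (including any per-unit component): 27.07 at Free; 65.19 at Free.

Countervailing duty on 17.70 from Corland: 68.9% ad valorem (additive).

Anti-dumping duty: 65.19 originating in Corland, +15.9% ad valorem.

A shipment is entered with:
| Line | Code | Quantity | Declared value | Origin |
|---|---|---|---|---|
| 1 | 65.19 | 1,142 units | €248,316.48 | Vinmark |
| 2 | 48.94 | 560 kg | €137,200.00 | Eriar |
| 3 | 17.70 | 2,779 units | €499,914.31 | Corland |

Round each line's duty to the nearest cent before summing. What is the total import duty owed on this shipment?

Line 1 (65.19, Vinmark, 1,142 units, €248,316.48):
Base rate for 65.19 is €5.44/unit.
Origin Vinmark qualifies under the Ilara–Vinmark agreement and 65.19 is covered: preferential rate Free applies instead.
The additional-duty order on 65.19 targets Corland, not Vinmark; it does not apply.
Duty = €248,316.48 × 0% = €0.00.
Line 2 (48.94, Eriar, 560 kg, €137,200.00):
Base rate for 48.94 is 18%.
Duty = €137,200.00 × 18% = €24,696.00.
Line 3 (17.70, Corland, 2,779 units, €499,914.31):
Base rate for 17.70 is 4.5%.
Additional duty on 17.70 from Corland: +68.9%. Applied ad valorem rate: 4.5% + 68.9% = 73.4%.
Duty = €499,914.31 × 73.4% = €366,937.10.
Total = €0.00 + €24,696.00 + €366,937.10 = €391,633.10.

€391,633.10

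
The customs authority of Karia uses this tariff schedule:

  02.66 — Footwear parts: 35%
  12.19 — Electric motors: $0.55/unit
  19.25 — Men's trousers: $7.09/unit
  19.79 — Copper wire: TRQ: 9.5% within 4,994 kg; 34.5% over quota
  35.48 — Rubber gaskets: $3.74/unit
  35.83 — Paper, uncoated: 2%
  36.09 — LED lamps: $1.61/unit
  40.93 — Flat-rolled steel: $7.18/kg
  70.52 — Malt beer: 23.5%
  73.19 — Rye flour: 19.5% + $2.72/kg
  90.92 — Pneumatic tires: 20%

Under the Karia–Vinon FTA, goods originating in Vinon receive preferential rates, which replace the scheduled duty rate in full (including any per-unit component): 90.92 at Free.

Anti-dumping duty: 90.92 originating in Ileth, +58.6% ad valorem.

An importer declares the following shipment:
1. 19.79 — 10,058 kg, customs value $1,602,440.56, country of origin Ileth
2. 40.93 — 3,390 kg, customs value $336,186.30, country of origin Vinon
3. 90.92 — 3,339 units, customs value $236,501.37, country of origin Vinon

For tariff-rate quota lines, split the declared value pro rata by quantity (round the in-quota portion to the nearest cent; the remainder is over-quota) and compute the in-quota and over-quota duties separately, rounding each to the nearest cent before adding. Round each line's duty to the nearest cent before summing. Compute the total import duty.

$378,271.18

Line 1 (19.79, Ileth, 10,058 kg, $1,602,440.56):
Code 19.79 is under a tariff-rate quota (threshold 4,994 kg). In-quota: 4,994 kg at 9.5%; over-quota: 5,064 kg at 34.5%.
Pro-rata value split: in-quota = $1,602,440.56 × 4,994/10,058 = $795,644.08; over-quota = $1,602,440.56 − $795,644.08 = $806,796.48.
In-quota duty = $795,644.08 × 9.5% = $75,586.19. Over-quota duty = $806,796.48 × 34.5% = $278,344.79.
Line duty = $75,586.19 + $278,344.79 = $353,930.98.
Line 2 (40.93, Vinon, 3,390 kg, $336,186.30):
Base rate for 40.93 is $7.18/kg.
Origin Vinon is the FTA partner but 40.93 is not on the preference list; base rate stands.
Duty = 3,390 × $7.18 = $24,340.20.
Line 3 (90.92, Vinon, 3,339 units, $236,501.37):
Base rate for 90.92 is 20%.
Origin Vinon qualifies under the Karia–Vinon agreement and 90.92 is covered: preferential rate Free applies instead.
The additional-duty order on 90.92 targets Ileth, not Vinon; it does not apply.
Duty = $236,501.37 × 0% = $0.00.
Total = $353,930.98 + $24,340.20 + $0.00 = $378,271.18.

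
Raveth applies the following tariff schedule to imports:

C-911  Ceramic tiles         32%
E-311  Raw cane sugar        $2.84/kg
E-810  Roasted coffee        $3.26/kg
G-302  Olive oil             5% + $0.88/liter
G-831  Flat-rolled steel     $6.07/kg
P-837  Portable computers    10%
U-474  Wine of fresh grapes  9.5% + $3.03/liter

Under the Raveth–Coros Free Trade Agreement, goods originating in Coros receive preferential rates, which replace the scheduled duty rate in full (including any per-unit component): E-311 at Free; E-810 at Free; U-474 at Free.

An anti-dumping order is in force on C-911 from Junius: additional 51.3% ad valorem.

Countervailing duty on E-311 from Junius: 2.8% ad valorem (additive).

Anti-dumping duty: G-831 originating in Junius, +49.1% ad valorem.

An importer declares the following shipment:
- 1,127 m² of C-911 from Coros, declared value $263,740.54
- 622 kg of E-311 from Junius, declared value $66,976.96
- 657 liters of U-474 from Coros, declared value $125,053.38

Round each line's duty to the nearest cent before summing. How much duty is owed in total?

Line 1 (C-911, Coros, 1,127 m², $263,740.54):
Base rate for C-911 is 32%.
Origin Coros is the FTA partner but C-911 is not on the preference list; base rate stands.
The additional-duty order on C-911 targets Junius, not Coros; it does not apply.
Duty = $263,740.54 × 32% = $84,396.97.
Line 2 (E-311, Junius, 622 kg, $66,976.96):
Base rate for E-311 is $2.84/kg.
E-311 has an FTA preferential rate, but origin Junius is not Coros; base rate stands.
Additional duty on E-311 from Junius: +2.8% ad valorem. Applied ad valorem rate = 2.8%.
Duty = $66,976.96 × 2.8% + 622 × $2.84 = $3,641.83.
Line 3 (U-474, Coros, 657 liters, $125,053.38):
Base rate for U-474 is 9.5% + $3.03/liter.
Origin Coros qualifies under the Raveth–Coros agreement and U-474 is covered: preferential rate Free applies instead.
Duty = $125,053.38 × 0% = $0.00.
Total = $84,396.97 + $3,641.83 + $0.00 = $88,038.80.

$88,038.80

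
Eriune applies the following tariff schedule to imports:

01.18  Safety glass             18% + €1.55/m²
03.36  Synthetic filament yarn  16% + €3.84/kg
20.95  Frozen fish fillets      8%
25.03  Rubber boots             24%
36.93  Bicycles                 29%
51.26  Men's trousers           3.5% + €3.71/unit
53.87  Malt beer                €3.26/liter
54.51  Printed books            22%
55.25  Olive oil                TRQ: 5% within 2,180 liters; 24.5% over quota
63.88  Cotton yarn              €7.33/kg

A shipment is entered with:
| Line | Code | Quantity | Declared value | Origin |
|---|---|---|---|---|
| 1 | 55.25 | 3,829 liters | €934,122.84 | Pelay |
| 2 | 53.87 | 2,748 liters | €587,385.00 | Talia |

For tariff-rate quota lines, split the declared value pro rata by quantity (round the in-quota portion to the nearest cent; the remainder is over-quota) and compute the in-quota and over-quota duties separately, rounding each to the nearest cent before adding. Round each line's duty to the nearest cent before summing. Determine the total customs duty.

Line 1 (55.25, Pelay, 3,829 liters, €934,122.84):
Code 55.25 is under a tariff-rate quota (threshold 2,180 liters). In-quota: 2,180 liters at 5%; over-quota: 1,649 liters at 24.5%.
Pro-rata value split: in-quota = €934,122.84 × 2,180/3,829 = €531,832.80; over-quota = €934,122.84 − €531,832.80 = €402,290.04.
In-quota duty = €531,832.80 × 5% = €26,591.64. Over-quota duty = €402,290.04 × 24.5% = €98,561.06.
Line duty = €26,591.64 + €98,561.06 = €125,152.70.
Line 2 (53.87, Talia, 2,748 liters, €587,385.00):
Base rate for 53.87 is €3.26/liter.
Duty = 2,748 × €3.26 = €8,958.48.
Total = €125,152.70 + €8,958.48 = €134,111.18.

€134,111.18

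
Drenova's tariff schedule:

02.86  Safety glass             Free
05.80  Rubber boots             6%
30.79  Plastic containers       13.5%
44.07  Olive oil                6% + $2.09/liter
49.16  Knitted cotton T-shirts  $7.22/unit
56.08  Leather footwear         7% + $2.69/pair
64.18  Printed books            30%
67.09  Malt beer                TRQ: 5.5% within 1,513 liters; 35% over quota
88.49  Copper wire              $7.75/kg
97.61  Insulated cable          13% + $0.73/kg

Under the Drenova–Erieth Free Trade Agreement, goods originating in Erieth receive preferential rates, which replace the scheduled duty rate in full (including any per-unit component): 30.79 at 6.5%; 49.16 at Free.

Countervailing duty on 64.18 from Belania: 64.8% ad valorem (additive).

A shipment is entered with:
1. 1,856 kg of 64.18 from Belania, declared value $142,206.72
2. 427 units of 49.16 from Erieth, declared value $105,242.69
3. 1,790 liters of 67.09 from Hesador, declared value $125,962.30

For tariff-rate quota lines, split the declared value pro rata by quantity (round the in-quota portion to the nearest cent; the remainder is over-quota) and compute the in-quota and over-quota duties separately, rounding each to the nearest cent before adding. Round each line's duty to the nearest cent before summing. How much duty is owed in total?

$147,490.18

Line 1 (64.18, Belania, 1,856 kg, $142,206.72):
Base rate for 64.18 is 30%.
Additional duty on 64.18 from Belania: +64.8%. Applied ad valorem rate: 30% + 64.8% = 94.8%.
Duty = $142,206.72 × 94.8% = $134,811.97.
Line 2 (49.16, Erieth, 427 units, $105,242.69):
Base rate for 49.16 is $7.22/unit.
Origin Erieth qualifies under the Drenova–Erieth agreement and 49.16 is covered: preferential rate Free applies instead.
Duty = $105,242.69 × 0% = $0.00.
Line 3 (67.09, Hesador, 1,790 liters, $125,962.30):
Code 67.09 is under a tariff-rate quota (threshold 1,513 liters). In-quota: 1,513 liters at 5.5%; over-quota: 277 liters at 35%.
Pro-rata value split: in-quota = $125,962.30 × 1,513/1,790 = $106,469.81; over-quota = $125,962.30 − $106,469.81 = $19,492.49.
In-quota duty = $106,469.81 × 5.5% = $5,855.84. Over-quota duty = $19,492.49 × 35% = $6,822.37.
Line duty = $5,855.84 + $6,822.37 = $12,678.21.
Total = $134,811.97 + $0.00 + $12,678.21 = $147,490.18.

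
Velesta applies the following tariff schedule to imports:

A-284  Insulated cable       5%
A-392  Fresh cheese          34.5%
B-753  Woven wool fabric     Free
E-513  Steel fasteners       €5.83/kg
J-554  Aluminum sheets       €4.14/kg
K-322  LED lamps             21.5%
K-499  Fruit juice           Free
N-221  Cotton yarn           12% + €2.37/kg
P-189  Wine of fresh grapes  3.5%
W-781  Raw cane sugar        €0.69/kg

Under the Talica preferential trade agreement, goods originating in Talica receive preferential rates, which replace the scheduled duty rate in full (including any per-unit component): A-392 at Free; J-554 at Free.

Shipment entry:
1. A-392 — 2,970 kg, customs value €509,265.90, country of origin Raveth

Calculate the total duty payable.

€175,696.74

Line 1 (A-392, Raveth, 2,970 kg, €509,265.90):
Base rate for A-392 is 34.5%.
A-392 has an FTA preferential rate, but origin Raveth is not Talica; base rate stands.
Duty = €509,265.90 × 34.5% = €175,696.74.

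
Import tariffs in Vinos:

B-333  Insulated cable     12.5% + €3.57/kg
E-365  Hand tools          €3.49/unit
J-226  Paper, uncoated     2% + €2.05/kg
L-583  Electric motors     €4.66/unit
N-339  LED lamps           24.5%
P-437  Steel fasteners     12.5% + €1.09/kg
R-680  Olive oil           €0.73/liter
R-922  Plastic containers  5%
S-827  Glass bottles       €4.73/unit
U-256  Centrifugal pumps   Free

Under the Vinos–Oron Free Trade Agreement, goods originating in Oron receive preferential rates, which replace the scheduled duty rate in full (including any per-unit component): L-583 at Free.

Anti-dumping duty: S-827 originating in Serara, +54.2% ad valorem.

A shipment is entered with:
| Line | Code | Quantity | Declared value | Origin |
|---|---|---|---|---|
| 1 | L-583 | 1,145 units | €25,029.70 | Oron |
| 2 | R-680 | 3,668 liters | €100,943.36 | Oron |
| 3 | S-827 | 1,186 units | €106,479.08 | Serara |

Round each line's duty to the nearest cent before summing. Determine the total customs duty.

Line 1 (L-583, Oron, 1,145 units, €25,029.70):
Base rate for L-583 is €4.66/unit.
Origin Oron qualifies under the Vinos–Oron agreement and L-583 is covered: preferential rate Free applies instead.
Duty = €25,029.70 × 0% = €0.00.
Line 2 (R-680, Oron, 3,668 liters, €100,943.36):
Base rate for R-680 is €0.73/liter.
Origin Oron is the FTA partner but R-680 is not on the preference list; base rate stands.
Duty = 3,668 × €0.73 = €2,677.64.
Line 3 (S-827, Serara, 1,186 units, €106,479.08):
Base rate for S-827 is €4.73/unit.
Additional duty on S-827 from Serara: +54.2% ad valorem. Applied ad valorem rate = 54.2%.
Duty = €106,479.08 × 54.2% + 1,186 × €4.73 = €63,321.44.
Total = €0.00 + €2,677.64 + €63,321.44 = €65,999.08.

€65,999.08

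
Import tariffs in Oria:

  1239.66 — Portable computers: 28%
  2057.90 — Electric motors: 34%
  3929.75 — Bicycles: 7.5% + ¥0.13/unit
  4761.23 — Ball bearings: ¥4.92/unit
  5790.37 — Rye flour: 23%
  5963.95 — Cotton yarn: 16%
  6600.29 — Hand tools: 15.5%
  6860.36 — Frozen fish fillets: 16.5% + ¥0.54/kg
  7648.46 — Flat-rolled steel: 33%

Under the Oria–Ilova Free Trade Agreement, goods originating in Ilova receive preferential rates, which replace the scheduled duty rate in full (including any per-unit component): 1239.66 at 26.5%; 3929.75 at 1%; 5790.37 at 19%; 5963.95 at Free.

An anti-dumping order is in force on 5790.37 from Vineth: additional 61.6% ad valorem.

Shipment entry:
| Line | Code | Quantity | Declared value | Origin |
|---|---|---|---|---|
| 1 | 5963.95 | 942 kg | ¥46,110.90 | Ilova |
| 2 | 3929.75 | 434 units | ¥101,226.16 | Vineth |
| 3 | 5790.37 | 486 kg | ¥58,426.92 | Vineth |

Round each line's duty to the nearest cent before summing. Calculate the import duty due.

¥57,077.55

Line 1 (5963.95, Ilova, 942 kg, ¥46,110.90):
Base rate for 5963.95 is 16%.
Origin Ilova qualifies under the Oria–Ilova agreement and 5963.95 is covered: preferential rate Free applies instead.
Duty = ¥46,110.90 × 0% = ¥0.00.
Line 2 (3929.75, Vineth, 434 units, ¥101,226.16):
Base rate for 3929.75 is 7.5% + ¥0.13/unit.
3929.75 has an FTA preferential rate, but origin Vineth is not Ilova; base rate stands.
Duty = ¥101,226.16 × 7.5% + 434 × ¥0.13 = ¥7,648.38.
Line 3 (5790.37, Vineth, 486 kg, ¥58,426.92):
Base rate for 5790.37 is 23%.
5790.37 has an FTA preferential rate, but origin Vineth is not Ilova; base rate stands.
Additional duty on 5790.37 from Vineth: +61.6%. Applied ad valorem rate: 23% + 61.6% = 84.6%.
Duty = ¥58,426.92 × 84.6% = ¥49,429.17.
Total = ¥0.00 + ¥7,648.38 + ¥49,429.17 = ¥57,077.55.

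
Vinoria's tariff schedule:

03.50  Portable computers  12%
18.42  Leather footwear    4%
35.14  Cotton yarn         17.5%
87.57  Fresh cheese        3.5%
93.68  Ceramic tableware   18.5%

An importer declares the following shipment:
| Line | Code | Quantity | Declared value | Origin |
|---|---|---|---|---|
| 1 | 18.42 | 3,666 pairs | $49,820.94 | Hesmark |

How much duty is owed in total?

$1,992.84

Line 1 (18.42, Hesmark, 3,666 pairs, $49,820.94):
Base rate for 18.42 is 4%.
Duty = $49,820.94 × 4% = $1,992.84.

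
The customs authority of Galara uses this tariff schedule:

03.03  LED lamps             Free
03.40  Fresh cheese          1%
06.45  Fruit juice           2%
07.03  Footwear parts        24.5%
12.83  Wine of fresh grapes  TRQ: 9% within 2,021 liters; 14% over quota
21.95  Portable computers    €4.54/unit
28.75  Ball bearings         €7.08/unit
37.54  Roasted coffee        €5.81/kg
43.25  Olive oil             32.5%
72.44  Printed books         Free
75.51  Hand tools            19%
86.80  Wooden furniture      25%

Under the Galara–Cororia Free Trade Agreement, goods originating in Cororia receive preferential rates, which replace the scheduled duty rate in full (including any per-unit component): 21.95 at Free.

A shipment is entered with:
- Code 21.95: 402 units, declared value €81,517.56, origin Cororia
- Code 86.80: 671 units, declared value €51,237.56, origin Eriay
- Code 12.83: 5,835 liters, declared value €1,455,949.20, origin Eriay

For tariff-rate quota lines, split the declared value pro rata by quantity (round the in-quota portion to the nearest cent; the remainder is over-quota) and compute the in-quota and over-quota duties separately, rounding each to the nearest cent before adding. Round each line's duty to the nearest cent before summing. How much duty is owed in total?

€191,428.28

Line 1 (21.95, Cororia, 402 units, €81,517.56):
Base rate for 21.95 is €4.54/unit.
Origin Cororia qualifies under the Galara–Cororia agreement and 21.95 is covered: preferential rate Free applies instead.
Duty = €81,517.56 × 0% = €0.00.
Line 2 (86.80, Eriay, 671 units, €51,237.56):
Base rate for 86.80 is 25%.
Duty = €51,237.56 × 25% = €12,809.39.
Line 3 (12.83, Eriay, 5,835 liters, €1,455,949.20):
Code 12.83 is under a tariff-rate quota (threshold 2,021 liters). In-quota: 2,021 liters at 9%; over-quota: 3,814 liters at 14%.
Pro-rata value split: in-quota = €1,455,949.20 × 2,021/5,835 = €504,279.92; over-quota = €1,455,949.20 − €504,279.92 = €951,669.28.
In-quota duty = €504,279.92 × 9% = €45,385.19. Over-quota duty = €951,669.28 × 14% = €133,233.70.
Line duty = €45,385.19 + €133,233.70 = €178,618.89.
Total = €0.00 + €12,809.39 + €178,618.89 = €191,428.28.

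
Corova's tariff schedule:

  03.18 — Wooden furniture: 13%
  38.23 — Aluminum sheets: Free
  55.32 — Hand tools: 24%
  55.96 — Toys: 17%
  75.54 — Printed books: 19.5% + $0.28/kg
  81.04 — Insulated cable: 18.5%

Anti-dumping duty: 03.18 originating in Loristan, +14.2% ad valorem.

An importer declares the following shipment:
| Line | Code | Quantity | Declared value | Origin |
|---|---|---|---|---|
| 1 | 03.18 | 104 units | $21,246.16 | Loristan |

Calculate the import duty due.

$5,778.96

Line 1 (03.18, Loristan, 104 units, $21,246.16):
Base rate for 03.18 is 13%.
Additional duty on 03.18 from Loristan: +14.2%. Applied ad valorem rate: 13% + 14.2% = 27.2%.
Duty = $21,246.16 × 27.2% = $5,778.96.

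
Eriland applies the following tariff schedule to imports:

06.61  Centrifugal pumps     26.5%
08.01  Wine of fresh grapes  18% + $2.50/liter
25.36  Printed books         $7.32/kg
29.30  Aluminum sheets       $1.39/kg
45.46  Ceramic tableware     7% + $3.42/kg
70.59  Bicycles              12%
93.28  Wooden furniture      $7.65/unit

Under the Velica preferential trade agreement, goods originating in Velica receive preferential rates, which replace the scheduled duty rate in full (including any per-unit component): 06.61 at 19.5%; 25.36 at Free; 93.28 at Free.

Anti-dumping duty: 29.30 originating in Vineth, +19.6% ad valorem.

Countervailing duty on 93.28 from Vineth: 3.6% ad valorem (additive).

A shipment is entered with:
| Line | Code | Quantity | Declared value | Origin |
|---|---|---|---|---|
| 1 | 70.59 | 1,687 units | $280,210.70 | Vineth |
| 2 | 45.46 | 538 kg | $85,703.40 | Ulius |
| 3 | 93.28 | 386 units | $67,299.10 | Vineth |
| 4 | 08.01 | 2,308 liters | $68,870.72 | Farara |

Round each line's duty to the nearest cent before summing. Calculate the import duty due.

$65,006.88

Line 1 (70.59, Vineth, 1,687 units, $280,210.70):
Base rate for 70.59 is 12%.
Duty = $280,210.70 × 12% = $33,625.28.
Line 2 (45.46, Ulius, 538 kg, $85,703.40):
Base rate for 45.46 is 7% + $3.42/kg.
Duty = $85,703.40 × 7% + 538 × $3.42 = $7,839.20.
Line 3 (93.28, Vineth, 386 units, $67,299.10):
Base rate for 93.28 is $7.65/unit.
93.28 has an FTA preferential rate, but origin Vineth is not Velica; base rate stands.
Additional duty on 93.28 from Vineth: +3.6% ad valorem. Applied ad valorem rate = 3.6%.
Duty = $67,299.10 × 3.6% + 386 × $7.65 = $5,375.67.
Line 4 (08.01, Farara, 2,308 liters, $68,870.72):
Base rate for 08.01 is 18% + $2.50/liter.
Duty = $68,870.72 × 18% + 2,308 × $2.50 = $18,166.73.
Total = $33,625.28 + $7,839.20 + $5,375.67 + $18,166.73 = $65,006.88.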